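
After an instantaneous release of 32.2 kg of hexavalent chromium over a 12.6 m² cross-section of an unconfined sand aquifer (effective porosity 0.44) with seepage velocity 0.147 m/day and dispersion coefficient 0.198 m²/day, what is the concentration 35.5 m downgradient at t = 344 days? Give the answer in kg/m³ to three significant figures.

For an instantaneous plane source, C(x,t) = M/(n_e·A·√(4πDt)) · exp(−(x−vt)²/(4Dt)), with n_e·A the pore (flow) area.
Plume center vt = 0.147 × 344 = 50.568 m, so the well at 35.5 m is 15.068 m upgradient of the peak.
√(4πDt) = 29.26 m, giving peak height M/(n_e·A·√(4πDt)) = 32.2/(0.44 × 12.6 × 29.26) = 0.1985 kg/m³.
(x−vt)²/(4Dt) = (-15.068)²/(4 × 0.198 × 344) = 0.8334; exp(−0.8334) = 0.4346.
C = 0.1985 × 0.4346 = 0.0863 kg/m³.

0.0863 kg/m³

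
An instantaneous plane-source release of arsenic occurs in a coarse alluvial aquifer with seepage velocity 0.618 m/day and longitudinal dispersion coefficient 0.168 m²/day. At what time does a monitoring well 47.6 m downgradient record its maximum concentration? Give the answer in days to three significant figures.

76.6 days

For the 1D instantaneous-source solution, setting ∂C/∂t = 0 at fixed x gives v²t² + 2Dt − x² = 0, so t = (√(D² + v²x²) − D)/v².
√(D² + v²x²) = √(0.168² + 0.618² × 47.6²) = 29.42; v² = 0.381924.
t = (29.42 − 0.168)/0.381924 = 76.6 days (vs. the pure-advection estimate x/v = 77.0 d).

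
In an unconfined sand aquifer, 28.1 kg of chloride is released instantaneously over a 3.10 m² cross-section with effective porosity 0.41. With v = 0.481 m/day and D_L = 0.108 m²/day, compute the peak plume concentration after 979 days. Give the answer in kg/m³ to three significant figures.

The peak of an instantaneous 1D plume sits at x = vt; there the Gaussian factor is 1 and C_max = M/(n_e·A·√(4πDt)), where n_e·A is the pore area the mass is dissolved in.
√(4πDt) = √(4π × 0.108 × 979) = 36.45 m, so C_max = 28.1/(0.41 × 3.10 × 36.45) = 0.607 kg/m³.

0.607 kg/m³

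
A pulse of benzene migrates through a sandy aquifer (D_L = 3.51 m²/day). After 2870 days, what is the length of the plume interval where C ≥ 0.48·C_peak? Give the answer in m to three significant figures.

The plume is Gaussian with σ = √(2Dt) = √(2 × 3.51 × 2870) = 141.9 m.
C/C_peak = exp(−Δx²/(2σ²)) = 0.48 ⇒ Δx = σ·√(−2 ln 0.48) = 141.9 × 1.212 = 172.0 m.
Width = 2Δx = 344 m.

344 m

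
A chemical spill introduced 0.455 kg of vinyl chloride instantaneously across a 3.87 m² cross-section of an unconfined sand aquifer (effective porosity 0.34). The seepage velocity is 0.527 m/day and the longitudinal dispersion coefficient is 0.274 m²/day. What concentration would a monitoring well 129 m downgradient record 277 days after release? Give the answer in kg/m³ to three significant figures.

For an instantaneous plane source, C(x,t) = M/(n_e·A·√(4πDt)) · exp(−(x−vt)²/(4Dt)), with n_e·A the pore (flow) area.
Plume center vt = 0.527 × 277 = 145.979 m, so the well at 129 m is 16.979 m upgradient of the peak.
√(4πDt) = 30.88 m, giving peak height M/(n_e·A·√(4πDt)) = 0.455/(0.34 × 3.87 × 30.88) = 0.01120 kg/m³.
(x−vt)²/(4Dt) = (-16.979)²/(4 × 0.274 × 277) = 0.9496; exp(−0.9496) = 0.3869.
C = 0.01120 × 0.3869 = 0.00433 kg/m³.

0.00433 kg/m³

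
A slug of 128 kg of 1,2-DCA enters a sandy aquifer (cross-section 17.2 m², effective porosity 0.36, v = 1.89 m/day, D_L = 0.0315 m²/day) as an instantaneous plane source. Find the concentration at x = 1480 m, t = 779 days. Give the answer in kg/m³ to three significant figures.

0.644 kg/m³

For an instantaneous plane source, C(x,t) = M/(n_e·A·√(4πDt)) · exp(−(x−vt)²/(4Dt)), with n_e·A the pore (flow) area.
Plume center vt = 1.89 × 779 = 1472.31 m, so the well at 1480 m is 7.69 m downgradient of the peak.
√(4πDt) = 17.56 m, giving peak height M/(n_e·A·√(4πDt)) = 128/(0.36 × 17.2 × 17.56) = 1.177 kg/m³.
(x−vt)²/(4Dt) = (7.69)²/(4 × 0.0315 × 779) = 0.6025; exp(−0.6025) = 0.5474.
C = 1.177 × 0.5474 = 0.644 kg/m³.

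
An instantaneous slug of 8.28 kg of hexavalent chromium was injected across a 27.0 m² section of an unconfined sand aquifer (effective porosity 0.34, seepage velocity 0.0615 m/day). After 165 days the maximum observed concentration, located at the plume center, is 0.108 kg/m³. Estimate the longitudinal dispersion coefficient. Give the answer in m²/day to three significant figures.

0.0336 m²/day

At the plume center C_max = M/(n_e·A·√(4πDt)), so D = M²/(4πt·(n_e·A·C_max)²).
n_e·A·C_max = 0.34 × 27.0 × 0.108 = 0.9914 kg/m.
D = 8.28²/(4π × 165 × 0.9914²) = 0.0336 m²/day.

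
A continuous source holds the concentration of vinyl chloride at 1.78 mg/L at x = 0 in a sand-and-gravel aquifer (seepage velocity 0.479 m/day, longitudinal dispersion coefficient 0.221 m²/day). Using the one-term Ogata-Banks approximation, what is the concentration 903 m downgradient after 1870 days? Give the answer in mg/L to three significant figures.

0.712 mg/L

For a continuous step input, C/C₀ ≈ ½·erfc((x−vt)/(2√(Dt))).
vt = 0.479 × 1870 = 895.73 m and 2√(Dt) = 2√(0.221 × 1870) = 40.66 m.
Argument (x−vt)/(2√(Dt)) = (903 − 895.73)/40.66 = 0.1788; ½·erfc(0.1788) = 0.4002.
C = 1.78 × 0.4002 = 0.712 mg/L.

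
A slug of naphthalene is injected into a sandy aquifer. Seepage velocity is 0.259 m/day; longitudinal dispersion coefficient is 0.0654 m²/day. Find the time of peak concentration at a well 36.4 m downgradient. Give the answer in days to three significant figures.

140 days

For the 1D instantaneous-source solution, setting ∂C/∂t = 0 at fixed x gives v²t² + 2Dt − x² = 0, so t = (√(D² + v²x²) − D)/v².
√(D² + v²x²) = √(0.0654² + 0.259² × 36.4²) = 9.428; v² = 0.067081.
t = (9.428 − 0.0654)/0.067081 = 140 days (vs. the pure-advection estimate x/v = 141 d).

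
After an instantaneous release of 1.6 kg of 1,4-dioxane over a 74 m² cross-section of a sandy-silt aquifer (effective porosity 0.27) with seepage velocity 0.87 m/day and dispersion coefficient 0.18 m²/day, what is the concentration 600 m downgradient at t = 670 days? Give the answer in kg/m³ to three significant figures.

For an instantaneous plane source, C(x,t) = M/(n_e·A·√(4πDt)) · exp(−(x−vt)²/(4Dt)), with n_e·A the pore (flow) area.
Plume center vt = 0.87 × 670 = 582.9 m, so the well at 600 m is 17.1 m downgradient of the peak.
√(4πDt) = 38.93 m, giving peak height M/(n_e·A·√(4πDt)) = 1.6/(0.27 × 74 × 38.93) = 0.002057 kg/m³.
(x−vt)²/(4Dt) = (17.1)²/(4 × 0.18 × 670) = 0.6062; exp(−0.6062) = 0.5454.
C = 0.002057 × 0.5454 = 0.00112 kg/m³.

0.00112 kg/m³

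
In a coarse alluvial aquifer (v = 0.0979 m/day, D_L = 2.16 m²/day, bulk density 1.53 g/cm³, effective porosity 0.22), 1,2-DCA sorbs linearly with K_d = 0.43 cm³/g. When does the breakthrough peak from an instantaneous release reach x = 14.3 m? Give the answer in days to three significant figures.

172 days

Retardation factor R = 1 + ρ_b·K_d/n = 1 + 1.53 × 0.43/0.22 = 3.990.
Sorption retards both mechanisms: v_R = v/R = 0.02454 m/day, D_R = D/R = 0.5414 m²/day.
Peak time from v_R²t² + 2D_R t − x² = 0: t = (√(D_R² + v_R²x²) − D_R)/v_R².
√(D_R² + v_R²x²) = √(0.5414² + 0.02454² × 14.3²) = 0.6452; v_R² = 0.0006022.
t = (0.6452 − 0.5414)/0.0006022 = 172 days.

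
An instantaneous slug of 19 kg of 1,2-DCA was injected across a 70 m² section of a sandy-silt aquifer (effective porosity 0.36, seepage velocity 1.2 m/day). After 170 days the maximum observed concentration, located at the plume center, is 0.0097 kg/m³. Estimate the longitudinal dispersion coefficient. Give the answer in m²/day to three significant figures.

At the plume center C_max = M/(n_e·A·√(4πDt)), so D = M²/(4πt·(n_e·A·C_max)²).
n_e·A·C_max = 0.36 × 70 × 0.0097 = 0.2444 kg/m.
D = 19²/(4π × 170 × 0.2444²) = 2.83 m²/day.

2.83 m²/day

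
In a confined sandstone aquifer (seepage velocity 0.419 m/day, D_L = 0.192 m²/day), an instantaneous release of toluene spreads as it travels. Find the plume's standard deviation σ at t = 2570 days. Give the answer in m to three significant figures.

31.4 m

Dispersive spreading gives a Gaussian with σ² = 2Dt; advection only shifts the center.
σ = √(2 × 0.192 × 2570) = 31.4 m.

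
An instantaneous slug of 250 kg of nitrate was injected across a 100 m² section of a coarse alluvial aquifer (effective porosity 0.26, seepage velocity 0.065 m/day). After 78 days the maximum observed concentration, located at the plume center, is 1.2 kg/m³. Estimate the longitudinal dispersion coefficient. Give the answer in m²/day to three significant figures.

0.0655 m²/day

At the plume center C_max = M/(n_e·A·√(4πDt)), so D = M²/(4πt·(n_e·A·C_max)²).
n_e·A·C_max = 0.26 × 100 × 1.2 = 31.20 kg/m.
D = 250²/(4π × 78 × 31.20²) = 0.0655 m²/day.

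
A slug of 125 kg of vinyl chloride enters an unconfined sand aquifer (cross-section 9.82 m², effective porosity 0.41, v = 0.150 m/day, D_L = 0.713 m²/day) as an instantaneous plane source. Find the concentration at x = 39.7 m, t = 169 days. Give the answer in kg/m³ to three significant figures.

0.520 kg/m³

For an instantaneous plane source, C(x,t) = M/(n_e·A·√(4πDt)) · exp(−(x−vt)²/(4Dt)), with n_e·A the pore (flow) area.
Plume center vt = 0.150 × 169 = 25.35 m, so the well at 39.7 m is 14.35 m downgradient of the peak.
√(4πDt) = 38.91 m, giving peak height M/(n_e·A·√(4πDt)) = 125/(0.41 × 9.82 × 38.91) = 0.7979 kg/m³.
(x−vt)²/(4Dt) = (14.35)²/(4 × 0.713 × 169) = 0.4272; exp(−0.4272) = 0.6523.
C = 0.7979 × 0.6523 = 0.520 kg/m³.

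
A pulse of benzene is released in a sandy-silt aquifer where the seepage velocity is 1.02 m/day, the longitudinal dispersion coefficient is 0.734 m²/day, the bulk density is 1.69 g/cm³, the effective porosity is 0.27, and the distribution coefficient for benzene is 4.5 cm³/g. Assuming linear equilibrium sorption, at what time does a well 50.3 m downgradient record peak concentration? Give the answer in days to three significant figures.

Retardation factor R = 1 + ρ_b·K_d/n = 1 + 1.69 × 4.5/0.27 = 29.17.
Sorption retards both mechanisms: v_R = v/R = 0.03497 m/day, D_R = D/R = 0.02516 m²/day.
Peak time from v_R²t² + 2D_R t − x² = 0: t = (√(D_R² + v_R²x²) − D_R)/v_R².
√(D_R² + v_R²x²) = √(0.02516² + 0.03497² × 50.3²) = 1.759; v_R² = 0.001223.
t = (1.759 − 0.02516)/0.001223 = 1420 days.

1420 days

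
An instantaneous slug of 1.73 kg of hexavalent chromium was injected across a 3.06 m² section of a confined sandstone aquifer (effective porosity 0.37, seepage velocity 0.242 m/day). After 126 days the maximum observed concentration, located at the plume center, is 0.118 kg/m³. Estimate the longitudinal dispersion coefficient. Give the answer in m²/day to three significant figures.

0.106 m²/day

At the plume center C_max = M/(n_e·A·√(4πDt)), so D = M²/(4πt·(n_e·A·C_max)²).
n_e·A·C_max = 0.37 × 3.06 × 0.118 = 0.1336 kg/m.
D = 1.73²/(4π × 126 × 0.1336²) = 0.106 m²/day.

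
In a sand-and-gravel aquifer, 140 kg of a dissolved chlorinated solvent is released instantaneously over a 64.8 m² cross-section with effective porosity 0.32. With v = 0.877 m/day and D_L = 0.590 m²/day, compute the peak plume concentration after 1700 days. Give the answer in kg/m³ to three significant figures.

0.0601 kg/m³

The peak of an instantaneous 1D plume sits at x = vt; there the Gaussian factor is 1 and C_max = M/(n_e·A·√(4πDt)), where n_e·A is the pore area the mass is dissolved in.
√(4πDt) = √(4π × 0.590 × 1700) = 112.3 m, so C_max = 140/(0.32 × 64.8 × 112.3) = 0.0601 kg/m³.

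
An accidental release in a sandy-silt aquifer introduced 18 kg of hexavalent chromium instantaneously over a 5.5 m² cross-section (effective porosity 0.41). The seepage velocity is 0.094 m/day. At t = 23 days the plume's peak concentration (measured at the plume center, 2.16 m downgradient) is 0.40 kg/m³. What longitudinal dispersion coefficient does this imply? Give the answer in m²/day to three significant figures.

At the plume center C_max = M/(n_e·A·√(4πDt)), so D = M²/(4πt·(n_e·A·C_max)²).
n_e·A·C_max = 0.41 × 5.5 × 0.40 = 0.9020 kg/m.
D = 18²/(4π × 23 × 0.9020²) = 1.38 m²/day.

1.38 m²/day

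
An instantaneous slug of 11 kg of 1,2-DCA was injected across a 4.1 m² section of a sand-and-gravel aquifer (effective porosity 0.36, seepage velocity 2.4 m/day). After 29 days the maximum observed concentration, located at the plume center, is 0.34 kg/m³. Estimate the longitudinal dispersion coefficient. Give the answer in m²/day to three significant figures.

At the plume center C_max = M/(n_e·A·√(4πDt)), so D = M²/(4πt·(n_e·A·C_max)²).
n_e·A·C_max = 0.36 × 4.1 × 0.34 = 0.5018 kg/m.
D = 11²/(4π × 29 × 0.5018²) = 1.32 m²/day.

1.32 m²/day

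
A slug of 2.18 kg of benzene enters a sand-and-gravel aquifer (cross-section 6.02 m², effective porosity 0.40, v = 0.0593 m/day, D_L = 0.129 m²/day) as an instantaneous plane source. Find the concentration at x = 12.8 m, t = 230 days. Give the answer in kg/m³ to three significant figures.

0.0466 kg/m³

For an instantaneous plane source, C(x,t) = M/(n_e·A·√(4πDt)) · exp(−(x−vt)²/(4Dt)), with n_e·A the pore (flow) area.
Plume center vt = 0.0593 × 230 = 13.639 m, so the well at 12.8 m is 0.839 m upgradient of the peak.
√(4πDt) = 19.31 m, giving peak height M/(n_e·A·√(4πDt)) = 2.18/(0.40 × 6.02 × 19.31) = 0.04688 kg/m³.
(x−vt)²/(4Dt) = (-0.839)²/(4 × 0.129 × 230) = 0.005931; exp(−0.005931) = 0.9941.
C = 0.04688 × 0.9941 = 0.0466 kg/m³.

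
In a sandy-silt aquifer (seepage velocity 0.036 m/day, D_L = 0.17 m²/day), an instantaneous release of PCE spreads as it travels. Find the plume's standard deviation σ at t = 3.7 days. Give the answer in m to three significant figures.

Dispersive spreading gives a Gaussian with σ² = 2Dt; advection only shifts the center.
σ = √(2 × 0.17 × 3.7) = 1.12 m.

1.12 m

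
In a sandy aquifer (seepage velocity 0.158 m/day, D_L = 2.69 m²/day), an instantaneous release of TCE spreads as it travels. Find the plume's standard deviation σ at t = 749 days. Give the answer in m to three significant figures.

Dispersive spreading gives a Gaussian with σ² = 2Dt; advection only shifts the center.
σ = √(2 × 2.69 × 749) = 63.5 m.

63.5 m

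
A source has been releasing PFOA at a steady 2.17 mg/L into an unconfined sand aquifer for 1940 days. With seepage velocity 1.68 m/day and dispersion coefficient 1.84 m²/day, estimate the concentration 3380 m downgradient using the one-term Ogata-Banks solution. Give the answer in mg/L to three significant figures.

0.166 mg/L

For a continuous step input, C/C₀ ≈ ½·erfc((x−vt)/(2√(Dt))).
vt = 1.68 × 1940 = 3259.2 m and 2√(Dt) = 2√(1.84 × 1940) = 119.5 m.
Argument (x−vt)/(2√(Dt)) = (3380 − 3259.2)/119.5 = 1.011; ½·erfc(1.011) = 0.07639.
C = 2.17 × 0.07639 = 0.166 mg/L.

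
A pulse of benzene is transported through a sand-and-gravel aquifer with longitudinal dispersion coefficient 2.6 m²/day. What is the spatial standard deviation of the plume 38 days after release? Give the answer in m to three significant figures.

14.1 m

Dispersive spreading gives a Gaussian with σ² = 2Dt; advection only shifts the center.
σ = √(2 × 2.6 × 38) = 14.1 m.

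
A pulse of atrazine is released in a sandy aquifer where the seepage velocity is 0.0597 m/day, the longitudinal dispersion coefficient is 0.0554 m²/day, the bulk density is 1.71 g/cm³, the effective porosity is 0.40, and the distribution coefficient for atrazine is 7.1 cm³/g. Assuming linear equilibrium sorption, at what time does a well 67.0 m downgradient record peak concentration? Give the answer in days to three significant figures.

34700 days

Retardation factor R = 1 + ρ_b·K_d/n = 1 + 1.71 × 7.1/0.40 = 31.35.
Sorption retards both mechanisms: v_R = v/R = 0.001904 m/day, D_R = D/R = 0.001767 m²/day.
Peak time from v_R²t² + 2D_R t − x² = 0: t = (√(D_R² + v_R²x²) − D_R)/v_R².
√(D_R² + v_R²x²) = √(0.001767² + 0.001904² × 67.0²) = 0.1276; v_R² = 3.625e-06.
t = (0.1276 − 0.001767)/3.625e-06 = 34700 days.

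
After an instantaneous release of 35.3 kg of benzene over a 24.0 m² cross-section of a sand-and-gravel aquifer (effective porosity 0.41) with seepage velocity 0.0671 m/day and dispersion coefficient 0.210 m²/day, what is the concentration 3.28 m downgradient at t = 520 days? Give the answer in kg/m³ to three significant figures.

0.00983 kg/m³

For an instantaneous plane source, C(x,t) = M/(n_e·A·√(4πDt)) · exp(−(x−vt)²/(4Dt)), with n_e·A the pore (flow) area.
Plume center vt = 0.0671 × 520 = 34.892 m, so the well at 3.28 m is 31.612 m upgradient of the peak.
√(4πDt) = 37.04 m, giving peak height M/(n_e·A·√(4πDt)) = 35.3/(0.41 × 24.0 × 37.04) = 0.09685 kg/m³.
(x−vt)²/(4Dt) = (-31.612)²/(4 × 0.210 × 520) = 2.288; exp(−2.288) = 0.1015.
C = 0.09685 × 0.1015 = 0.00983 kg/m³.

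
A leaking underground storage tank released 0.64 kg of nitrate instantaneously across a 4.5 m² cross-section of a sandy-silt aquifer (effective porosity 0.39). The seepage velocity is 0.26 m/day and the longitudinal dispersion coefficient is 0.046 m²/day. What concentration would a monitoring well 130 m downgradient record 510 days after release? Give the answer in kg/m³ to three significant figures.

0.0198 kg/m³

For an instantaneous plane source, C(x,t) = M/(n_e·A·√(4πDt)) · exp(−(x−vt)²/(4Dt)), with n_e·A the pore (flow) area.
Plume center vt = 0.26 × 510 = 132.6 m, so the well at 130 m is 2.6 m upgradient of the peak.
√(4πDt) = 17.17 m, giving peak height M/(n_e·A·√(4πDt)) = 0.64/(0.39 × 4.5 × 17.17) = 0.02124 kg/m³.
(x−vt)²/(4Dt) = (-2.6)²/(4 × 0.046 × 510) = 0.07204; exp(−0.07204) = 0.9305.
C = 0.02124 × 0.9305 = 0.0198 kg/m³.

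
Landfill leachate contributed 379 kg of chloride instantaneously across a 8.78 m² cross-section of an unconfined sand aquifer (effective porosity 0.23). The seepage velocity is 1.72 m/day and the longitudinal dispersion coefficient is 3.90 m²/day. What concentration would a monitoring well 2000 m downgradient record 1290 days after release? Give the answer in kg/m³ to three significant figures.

0.0692 kg/m³

For an instantaneous plane source, C(x,t) = M/(n_e·A·√(4πDt)) · exp(−(x−vt)²/(4Dt)), with n_e·A the pore (flow) area.
Plume center vt = 1.72 × 1290 = 2218.8 m, so the well at 2000 m is 218.8 m upgradient of the peak.
√(4πDt) = 251.4 m, giving peak height M/(n_e·A·√(4πDt)) = 379/(0.23 × 8.78 × 251.4) = 0.7465 kg/m³.
(x−vt)²/(4Dt) = (-218.8)²/(4 × 3.90 × 1290) = 2.379; exp(−2.379) = 0.09264.
C = 0.7465 × 0.09264 = 0.0692 kg/m³.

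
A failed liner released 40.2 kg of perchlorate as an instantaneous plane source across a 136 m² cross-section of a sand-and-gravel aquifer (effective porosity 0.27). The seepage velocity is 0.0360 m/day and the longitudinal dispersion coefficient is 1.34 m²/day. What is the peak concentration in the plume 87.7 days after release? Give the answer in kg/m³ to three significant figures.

The peak of an instantaneous 1D plume sits at x = vt; there the Gaussian factor is 1 and C_max = M/(n_e·A·√(4πDt)), where n_e·A is the pore area the mass is dissolved in.
√(4πDt) = √(4π × 1.34 × 87.7) = 38.43 m, so C_max = 40.2/(0.27 × 136 × 38.43) = 0.0285 kg/m³.

0.0285 kg/m³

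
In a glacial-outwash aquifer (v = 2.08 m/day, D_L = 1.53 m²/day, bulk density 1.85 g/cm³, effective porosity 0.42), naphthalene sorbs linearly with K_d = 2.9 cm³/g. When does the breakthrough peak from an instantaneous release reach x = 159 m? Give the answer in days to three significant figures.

1050 days

Retardation factor R = 1 + ρ_b·K_d/n = 1 + 1.85 × 2.9/0.42 = 13.77.
Sorption retards both mechanisms: v_R = v/R = 0.1511 m/day, D_R = D/R = 0.1111 m²/day.
Peak time from v_R²t² + 2D_R t − x² = 0: t = (√(D_R² + v_R²x²) − D_R)/v_R².
√(D_R² + v_R²x²) = √(0.1111² + 0.1511² × 159²) = 24.03; v_R² = 0.02283.
t = (24.03 − 0.1111)/0.02283 = 1050 days.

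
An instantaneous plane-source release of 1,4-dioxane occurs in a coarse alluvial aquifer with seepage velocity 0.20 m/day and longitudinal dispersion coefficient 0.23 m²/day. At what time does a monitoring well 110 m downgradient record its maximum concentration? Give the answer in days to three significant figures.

For the 1D instantaneous-source solution, setting ∂C/∂t = 0 at fixed x gives v²t² + 2Dt − x² = 0, so t = (√(D² + v²x²) − D)/v².
√(D² + v²x²) = √(0.23² + 0.20² × 110²) = 22.00; v² = 0.04.
t = (22.00 − 0.23)/0.04 = 544 days (vs. the pure-advection estimate x/v = 550 d).

544 days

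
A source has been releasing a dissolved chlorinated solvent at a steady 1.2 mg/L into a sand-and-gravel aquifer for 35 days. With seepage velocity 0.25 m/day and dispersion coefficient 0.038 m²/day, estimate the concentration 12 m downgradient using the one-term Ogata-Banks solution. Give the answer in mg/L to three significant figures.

For a continuous step input, C/C₀ ≈ ½·erfc((x−vt)/(2√(Dt))).
vt = 0.25 × 35 = 8.75 m and 2√(Dt) = 2√(0.038 × 35) = 2.307 m.
Argument (x−vt)/(2√(Dt)) = (12 − 8.75)/2.307 = 1.409; ½·erfc(1.409) = 0.02315.
C = 1.2 × 0.02315 = 0.0278 mg/L.

0.0278 mg/L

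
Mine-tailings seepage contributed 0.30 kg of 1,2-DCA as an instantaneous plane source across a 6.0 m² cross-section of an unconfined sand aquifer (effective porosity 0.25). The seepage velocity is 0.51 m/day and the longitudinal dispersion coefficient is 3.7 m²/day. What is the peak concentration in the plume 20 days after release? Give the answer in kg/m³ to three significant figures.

0.00656 kg/m³

The peak of an instantaneous 1D plume sits at x = vt; there the Gaussian factor is 1 and C_max = M/(n_e·A·√(4πDt)), where n_e·A is the pore area the mass is dissolved in.
√(4πDt) = √(4π × 3.7 × 20) = 30.49 m, so C_max = 0.30/(0.25 × 6.0 × 30.49) = 0.00656 kg/m³.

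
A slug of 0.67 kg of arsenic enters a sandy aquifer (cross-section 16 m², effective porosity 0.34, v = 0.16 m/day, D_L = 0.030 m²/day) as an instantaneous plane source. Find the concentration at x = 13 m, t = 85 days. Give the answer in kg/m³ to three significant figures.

0.0210 kg/m³

For an instantaneous plane source, C(x,t) = M/(n_e·A·√(4πDt)) · exp(−(x−vt)²/(4Dt)), with n_e·A the pore (flow) area.
Plume center vt = 0.16 × 85 = 13.6 m, so the well at 13 m is 0.6 m upgradient of the peak.
√(4πDt) = 5.661 m, giving peak height M/(n_e·A·√(4πDt)) = 0.67/(0.34 × 16 × 5.661) = 0.02176 kg/m³.
(x−vt)²/(4Dt) = (-0.6)²/(4 × 0.030 × 85) = 0.03529; exp(−0.03529) = 0.9653.
C = 0.02176 × 0.9653 = 0.0210 kg/m³.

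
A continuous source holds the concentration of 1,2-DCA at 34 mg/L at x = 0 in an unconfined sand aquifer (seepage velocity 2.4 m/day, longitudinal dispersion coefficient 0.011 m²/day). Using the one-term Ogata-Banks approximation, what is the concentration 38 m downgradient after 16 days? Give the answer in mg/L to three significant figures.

For a continuous step input, C/C₀ ≈ ½·erfc((x−vt)/(2√(Dt))).
vt = 2.4 × 16 = 38.4 m and 2√(Dt) = 2√(0.011 × 16) = 0.8390 m.
Argument (x−vt)/(2√(Dt)) = (38 − 38.4)/0.8390 = -0.4768; ½·erfc(-0.4768) = 0.7499.
C = 34 × 0.7499 = 25.5 mg/L.

25.5 mg/L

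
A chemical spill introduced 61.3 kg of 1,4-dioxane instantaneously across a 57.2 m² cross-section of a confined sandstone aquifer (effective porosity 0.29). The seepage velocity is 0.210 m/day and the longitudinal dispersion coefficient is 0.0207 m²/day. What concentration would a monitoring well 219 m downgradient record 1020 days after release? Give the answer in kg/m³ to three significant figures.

For an instantaneous plane source, C(x,t) = M/(n_e·A·√(4πDt)) · exp(−(x−vt)²/(4Dt)), with n_e·A the pore (flow) area.
Plume center vt = 0.210 × 1020 = 214.2 m, so the well at 219 m is 4.8 m downgradient of the peak.
√(4πDt) = 16.29 m, giving peak height M/(n_e·A·√(4πDt)) = 61.3/(0.29 × 57.2 × 16.29) = 0.2269 kg/m³.
(x−vt)²/(4Dt) = (4.8)²/(4 × 0.0207 × 1020) = 0.2728; exp(−0.2728) = 0.7612.
C = 0.2269 × 0.7612 = 0.173 kg/m³.

0.173 kg/m³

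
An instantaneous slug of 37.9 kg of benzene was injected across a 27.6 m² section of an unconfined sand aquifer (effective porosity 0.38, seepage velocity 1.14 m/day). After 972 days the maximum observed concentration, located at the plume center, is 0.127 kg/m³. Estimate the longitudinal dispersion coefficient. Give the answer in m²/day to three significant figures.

0.0663 m²/day

At the plume center C_max = M/(n_e·A·√(4πDt)), so D = M²/(4πt·(n_e·A·C_max)²).
n_e·A·C_max = 0.38 × 27.6 × 0.127 = 1.332 kg/m.
D = 37.9²/(4π × 972 × 1.332²) = 0.0663 m²/day.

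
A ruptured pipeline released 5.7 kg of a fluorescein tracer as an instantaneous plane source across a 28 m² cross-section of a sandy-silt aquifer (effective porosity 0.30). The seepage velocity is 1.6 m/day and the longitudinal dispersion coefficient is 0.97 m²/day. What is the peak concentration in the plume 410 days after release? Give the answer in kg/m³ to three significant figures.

The peak of an instantaneous 1D plume sits at x = vt; there the Gaussian factor is 1 and C_max = M/(n_e·A·√(4πDt)), where n_e·A is the pore area the mass is dissolved in.
√(4πDt) = √(4π × 0.97 × 410) = 70.69 m, so C_max = 5.7/(0.30 × 28 × 70.69) = 0.00960 kg/m³.

0.00960 kg/m³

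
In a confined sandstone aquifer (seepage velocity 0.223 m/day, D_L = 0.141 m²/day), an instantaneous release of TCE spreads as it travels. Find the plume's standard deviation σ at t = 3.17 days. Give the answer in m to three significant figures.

0.945 m

Dispersive spreading gives a Gaussian with σ² = 2Dt; advection only shifts the center.
σ = √(2 × 0.141 × 3.17) = 0.945 m.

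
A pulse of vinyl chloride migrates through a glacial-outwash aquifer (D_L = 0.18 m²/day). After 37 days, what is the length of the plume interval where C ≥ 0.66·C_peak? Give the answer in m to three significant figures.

The plume is Gaussian with σ = √(2Dt) = √(2 × 0.18 × 37) = 3.650 m.
C/C_peak = exp(−Δx²/(2σ²)) = 0.66 ⇒ Δx = σ·√(−2 ln 0.66) = 3.650 × 0.9116 = 3.327 m.
Width = 2Δx = 6.65 m.

6.65 m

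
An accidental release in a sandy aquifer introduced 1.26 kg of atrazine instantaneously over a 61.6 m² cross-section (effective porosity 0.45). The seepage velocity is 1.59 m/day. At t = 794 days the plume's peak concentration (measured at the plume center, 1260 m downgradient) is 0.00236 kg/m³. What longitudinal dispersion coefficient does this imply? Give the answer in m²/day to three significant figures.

At the plume center C_max = M/(n_e·A·√(4πDt)), so D = M²/(4πt·(n_e·A·C_max)²).
n_e·A·C_max = 0.45 × 61.6 × 0.00236 = 0.06542 kg/m.
D = 1.26²/(4π × 794 × 0.06542²) = 0.0372 m²/day.

0.0372 m²/day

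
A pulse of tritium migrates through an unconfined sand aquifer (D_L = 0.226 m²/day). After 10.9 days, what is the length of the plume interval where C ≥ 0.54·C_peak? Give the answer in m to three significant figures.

The plume is Gaussian with σ = √(2Dt) = √(2 × 0.226 × 10.9) = 2.220 m.
C/C_peak = exp(−Δx²/(2σ²)) = 0.54 ⇒ Δx = σ·√(−2 ln 0.54) = 2.220 × 1.110 = 2.464 m.
Width = 2Δx = 4.93 m.

4.93 m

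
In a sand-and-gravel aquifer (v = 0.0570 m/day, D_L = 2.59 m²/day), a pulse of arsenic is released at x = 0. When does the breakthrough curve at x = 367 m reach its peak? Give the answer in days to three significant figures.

For the 1D instantaneous-source solution, setting ∂C/∂t = 0 at fixed x gives v²t² + 2Dt − x² = 0, so t = (√(D² + v²x²) − D)/v².
√(D² + v²x²) = √(2.59² + 0.0570² × 367²) = 21.08; v² = 0.003249.
t = (21.08 − 2.59)/0.003249 = 5690 days (vs. the pure-advection estimate x/v = 6440 d).

5690 days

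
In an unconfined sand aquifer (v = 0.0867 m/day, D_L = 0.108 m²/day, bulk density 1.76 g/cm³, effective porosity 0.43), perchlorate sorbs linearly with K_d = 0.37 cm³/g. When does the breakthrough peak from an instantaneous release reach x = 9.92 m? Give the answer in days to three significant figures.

Retardation factor R = 1 + ρ_b·K_d/n = 1 + 1.76 × 0.37/0.43 = 2.514.
Sorption retards both mechanisms: v_R = v/R = 0.03449 m/day, D_R = D/R = 0.04296 m²/day.
Peak time from v_R²t² + 2D_R t − x² = 0: t = (√(D_R² + v_R²x²) − D_R)/v_R².
√(D_R² + v_R²x²) = √(0.04296² + 0.03449² × 9.92²) = 0.3448; v_R² = 0.001190.
t = (0.3448 − 0.04296)/0.001190 = 254 days.

254 days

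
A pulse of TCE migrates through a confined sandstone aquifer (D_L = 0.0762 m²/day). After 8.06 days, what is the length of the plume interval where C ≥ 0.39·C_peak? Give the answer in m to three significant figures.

The plume is Gaussian with σ = √(2Dt) = √(2 × 0.0762 × 8.06) = 1.108 m.
C/C_peak = exp(−Δx²/(2σ²)) = 0.39 ⇒ Δx = σ·√(−2 ln 0.39) = 1.108 × 1.372 = 1.520 m.
Width = 2Δx = 3.04 m.

3.04 m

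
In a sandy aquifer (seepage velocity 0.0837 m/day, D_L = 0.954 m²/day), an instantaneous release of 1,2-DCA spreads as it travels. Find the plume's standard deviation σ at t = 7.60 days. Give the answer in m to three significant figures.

3.81 m

Dispersive spreading gives a Gaussian with σ² = 2Dt; advection only shifts the center.
σ = √(2 × 0.954 × 7.60) = 3.81 m.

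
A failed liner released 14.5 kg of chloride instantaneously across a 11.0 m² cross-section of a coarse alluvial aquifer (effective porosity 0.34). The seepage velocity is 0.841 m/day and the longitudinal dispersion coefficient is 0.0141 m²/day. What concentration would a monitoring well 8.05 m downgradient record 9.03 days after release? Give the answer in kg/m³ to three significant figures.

For an instantaneous plane source, C(x,t) = M/(n_e·A·√(4πDt)) · exp(−(x−vt)²/(4Dt)), with n_e·A the pore (flow) area.
Plume center vt = 0.841 × 9.03 = 7.59423 m, so the well at 8.05 m is 0.45577 m downgradient of the peak.
√(4πDt) = 1.265 m, giving peak height M/(n_e·A·√(4πDt)) = 14.5/(0.34 × 11.0 × 1.265) = 3.065 kg/m³.
(x−vt)²/(4Dt) = (0.45577)²/(4 × 0.0141 × 9.03) = 0.4079; exp(−0.4079) = 0.6650.
C = 3.065 × 0.6650 = 2.04 kg/m³.

2.04 kg/m³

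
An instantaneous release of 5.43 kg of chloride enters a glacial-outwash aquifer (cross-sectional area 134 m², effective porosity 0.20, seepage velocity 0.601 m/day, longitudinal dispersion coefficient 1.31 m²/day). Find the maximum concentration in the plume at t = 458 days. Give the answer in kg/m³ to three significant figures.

0.00233 kg/m³

The peak of an instantaneous 1D plume sits at x = vt; there the Gaussian factor is 1 and C_max = M/(n_e·A·√(4πDt)), where n_e·A is the pore area the mass is dissolved in.
√(4πDt) = √(4π × 1.31 × 458) = 86.83 m, so C_max = 5.43/(0.20 × 134 × 86.83) = 0.00233 kg/m³.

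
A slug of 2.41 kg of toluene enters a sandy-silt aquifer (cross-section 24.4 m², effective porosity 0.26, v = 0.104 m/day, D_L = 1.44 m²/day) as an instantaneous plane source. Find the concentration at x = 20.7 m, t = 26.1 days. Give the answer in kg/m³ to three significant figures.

For an instantaneous plane source, C(x,t) = M/(n_e·A·√(4πDt)) · exp(−(x−vt)²/(4Dt)), with n_e·A the pore (flow) area.
Plume center vt = 0.104 × 26.1 = 2.7144 m, so the well at 20.7 m is 17.9856 m downgradient of the peak.
√(4πDt) = 21.73 m, giving peak height M/(n_e·A·√(4πDt)) = 2.41/(0.26 × 24.4 × 21.73) = 0.01748 kg/m³.
(x−vt)²/(4Dt) = (17.9856)²/(4 × 1.44 × 26.1) = 2.152; exp(−2.152) = 0.1163.
C = 0.01748 × 0.1163 = 0.00203 kg/m³.

0.00203 kg/m³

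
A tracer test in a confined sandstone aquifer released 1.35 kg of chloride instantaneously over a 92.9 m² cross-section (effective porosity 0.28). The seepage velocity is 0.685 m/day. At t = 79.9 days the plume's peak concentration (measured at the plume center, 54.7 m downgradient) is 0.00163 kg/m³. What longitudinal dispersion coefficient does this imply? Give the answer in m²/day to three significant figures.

At the plume center C_max = M/(n_e·A·√(4πDt)), so D = M²/(4πt·(n_e·A·C_max)²).
n_e·A·C_max = 0.28 × 92.9 × 0.00163 = 0.04240 kg/m.
D = 1.35²/(4π × 79.9 × 0.04240²) = 1.01 m²/day.

1.01 m²/day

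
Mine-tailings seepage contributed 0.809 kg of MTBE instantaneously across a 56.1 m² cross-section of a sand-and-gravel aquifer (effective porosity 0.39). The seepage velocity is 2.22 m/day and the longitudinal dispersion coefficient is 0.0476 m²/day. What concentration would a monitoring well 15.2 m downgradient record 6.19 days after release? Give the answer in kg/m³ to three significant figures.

0.00316 kg/m³

For an instantaneous plane source, C(x,t) = M/(n_e·A·√(4πDt)) · exp(−(x−vt)²/(4Dt)), with n_e·A the pore (flow) area.
Plume center vt = 2.22 × 6.19 = 13.7418 m, so the well at 15.2 m is 1.4582 m downgradient of the peak.
√(4πDt) = 1.924 m, giving peak height M/(n_e·A·√(4πDt)) = 0.809/(0.39 × 56.1 × 1.924) = 0.01922 kg/m³.
(x−vt)²/(4Dt) = (1.4582)²/(4 × 0.0476 × 6.19) = 1.804; exp(−1.804) = 0.1646.
C = 0.01922 × 0.1646 = 0.00316 kg/m³.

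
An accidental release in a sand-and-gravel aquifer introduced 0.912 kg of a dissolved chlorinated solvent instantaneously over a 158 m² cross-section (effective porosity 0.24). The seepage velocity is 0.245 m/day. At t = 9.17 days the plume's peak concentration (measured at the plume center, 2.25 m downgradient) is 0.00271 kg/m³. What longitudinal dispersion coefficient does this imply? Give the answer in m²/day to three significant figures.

At the plume center C_max = M/(n_e·A·√(4πDt)), so D = M²/(4πt·(n_e·A·C_max)²).
n_e·A·C_max = 0.24 × 158 × 0.00271 = 0.1028 kg/m.
D = 0.912²/(4π × 9.17 × 0.1028²) = 0.683 m²/day.

0.683 m²/day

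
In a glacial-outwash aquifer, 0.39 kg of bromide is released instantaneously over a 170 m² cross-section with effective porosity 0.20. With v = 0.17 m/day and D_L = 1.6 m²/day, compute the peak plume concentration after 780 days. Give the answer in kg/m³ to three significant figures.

9.16e-05 kg/m³

The peak of an instantaneous 1D plume sits at x = vt; there the Gaussian factor is 1 and C_max = M/(n_e·A·√(4πDt)), where n_e·A is the pore area the mass is dissolved in.
√(4πDt) = √(4π × 1.6 × 780) = 125.2 m, so C_max = 0.39/(0.20 × 170 × 125.2) = 9.16e-05 kg/m³.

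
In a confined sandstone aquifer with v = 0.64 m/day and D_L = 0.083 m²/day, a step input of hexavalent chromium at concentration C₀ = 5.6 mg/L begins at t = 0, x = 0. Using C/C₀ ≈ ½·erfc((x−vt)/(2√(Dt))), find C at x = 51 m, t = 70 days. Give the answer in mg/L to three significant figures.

For a continuous step input, C/C₀ ≈ ½·erfc((x−vt)/(2√(Dt))).
vt = 0.64 × 70 = 44.8 m and 2√(Dt) = 2√(0.083 × 70) = 4.821 m.
Argument (x−vt)/(2√(Dt)) = (51 − 44.8)/4.821 = 1.286; ½·erfc(1.286) = 0.03448.
C = 5.6 × 0.03448 = 0.193 mg/L.

0.193 mg/L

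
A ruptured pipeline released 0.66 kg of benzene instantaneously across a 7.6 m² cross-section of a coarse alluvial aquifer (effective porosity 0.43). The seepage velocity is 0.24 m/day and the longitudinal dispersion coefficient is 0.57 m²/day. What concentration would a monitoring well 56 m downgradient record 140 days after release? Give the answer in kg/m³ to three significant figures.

For an instantaneous plane source, C(x,t) = M/(n_e·A·√(4πDt)) · exp(−(x−vt)²/(4Dt)), with n_e·A the pore (flow) area.
Plume center vt = 0.24 × 140 = 33.6 m, so the well at 56 m is 22.4 m downgradient of the peak.
√(4πDt) = 31.67 m, giving peak height M/(n_e·A·√(4πDt)) = 0.66/(0.43 × 7.6 × 31.67) = 0.006377 kg/m³.
(x−vt)²/(4Dt) = (22.4)²/(4 × 0.57 × 140) = 1.572; exp(−1.572) = 0.2076.
C = 0.006377 × 0.2076 = 0.00132 kg/m³.

0.00132 kg/m³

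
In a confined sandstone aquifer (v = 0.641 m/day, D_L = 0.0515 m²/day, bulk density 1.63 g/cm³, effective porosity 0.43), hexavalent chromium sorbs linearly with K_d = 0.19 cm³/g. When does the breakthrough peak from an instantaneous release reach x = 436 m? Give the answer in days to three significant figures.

Retardation factor R = 1 + ρ_b·K_d/n = 1 + 1.63 × 0.19/0.43 = 1.720.
Sorption retards both mechanisms: v_R = v/R = 0.3727 m/day, D_R = D/R = 0.02994 m²/day.
Peak time from v_R²t² + 2D_R t − x² = 0: t = (√(D_R² + v_R²x²) − D_R)/v_R².
√(D_R² + v_R²x²) = √(0.02994² + 0.3727² × 436²) = 162.5; v_R² = 0.1389.
t = (162.5 − 0.02994)/0.1389 = 1170 days.

1170 days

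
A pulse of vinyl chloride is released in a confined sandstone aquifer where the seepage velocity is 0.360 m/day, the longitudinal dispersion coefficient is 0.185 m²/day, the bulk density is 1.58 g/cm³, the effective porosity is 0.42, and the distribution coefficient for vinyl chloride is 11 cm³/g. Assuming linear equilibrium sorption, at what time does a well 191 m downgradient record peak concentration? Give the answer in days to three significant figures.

22400 days

Retardation factor R = 1 + ρ_b·K_d/n = 1 + 1.58 × 11/0.42 = 42.38.
Sorption retards both mechanisms: v_R = v/R = 0.008495 m/day, D_R = D/R = 0.004365 m²/day.
Peak time from v_R²t² + 2D_R t − x² = 0: t = (√(D_R² + v_R²x²) − D_R)/v_R².
√(D_R² + v_R²x²) = √(0.004365² + 0.008495² × 191²) = 1.623; v_R² = 7.217e-05.
t = (1.623 − 0.004365)/7.217e-05 = 22400 days.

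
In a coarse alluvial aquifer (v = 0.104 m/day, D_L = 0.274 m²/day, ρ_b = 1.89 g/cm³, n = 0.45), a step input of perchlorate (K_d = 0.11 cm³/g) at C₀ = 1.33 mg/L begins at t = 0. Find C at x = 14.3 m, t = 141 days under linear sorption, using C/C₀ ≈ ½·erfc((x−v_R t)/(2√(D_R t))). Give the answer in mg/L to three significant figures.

0.370 mg/L

Retardation factor R = 1 + ρ_b·K_d/n = 1 + 1.89 × 0.11/0.45 = 1.462.
Sorption retards both mechanisms: v_R = v/R = 0.07114 m/day, D_R = D/R = 0.1874 m²/day.
v_R·t = 0.07114 × 141 = 10.03074 m; 2√(D_R t) = 10.28 m; argument = (14.3 − 10.03074)/10.28 = 0.4153.
C = C₀ × ½·erfc(0.4153) = 1.33 × 0.2785 = 0.370 mg/L.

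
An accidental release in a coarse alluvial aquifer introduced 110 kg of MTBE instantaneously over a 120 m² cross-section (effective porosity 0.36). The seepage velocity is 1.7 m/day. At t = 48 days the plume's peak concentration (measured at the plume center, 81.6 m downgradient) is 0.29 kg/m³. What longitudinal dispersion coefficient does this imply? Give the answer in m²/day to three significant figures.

0.128 m²/day

At the plume center C_max = M/(n_e·A·√(4πDt)), so D = M²/(4πt·(n_e·A·C_max)²).
n_e·A·C_max = 0.36 × 120 × 0.29 = 12.53 kg/m.
D = 110²/(4π × 48 × 12.53²) = 0.128 m²/day.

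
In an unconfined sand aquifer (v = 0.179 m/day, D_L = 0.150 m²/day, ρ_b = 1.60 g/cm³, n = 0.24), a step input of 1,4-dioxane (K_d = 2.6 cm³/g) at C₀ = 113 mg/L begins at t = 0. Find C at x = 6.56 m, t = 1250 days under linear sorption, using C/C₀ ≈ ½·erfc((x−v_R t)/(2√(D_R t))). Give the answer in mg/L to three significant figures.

Retardation factor R = 1 + ρ_b·K_d/n = 1 + 1.60 × 2.6/0.24 = 18.33.
Sorption retards both mechanisms: v_R = v/R = 0.009765 m/day, D_R = D/R = 0.008183 m²/day.
v_R·t = 0.009765 × 1250 = 12.20625 m; 2√(D_R t) = 6.396 m; argument = (6.56 − 12.20625)/6.396 = -0.8828.
C = C₀ × ½·erfc(-0.8828) = 113 × 0.8941 = 101 mg/L.

101 mg/L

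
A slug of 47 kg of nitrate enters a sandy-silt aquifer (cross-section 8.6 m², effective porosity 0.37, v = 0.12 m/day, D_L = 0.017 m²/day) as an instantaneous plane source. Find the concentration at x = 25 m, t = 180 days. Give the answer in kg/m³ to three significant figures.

For an instantaneous plane source, C(x,t) = M/(n_e·A·√(4πDt)) · exp(−(x−vt)²/(4Dt)), with n_e·A the pore (flow) area.
Plume center vt = 0.12 × 180 = 21.6 m, so the well at 25 m is 3.4 m downgradient of the peak.
√(4πDt) = 6.201 m, giving peak height M/(n_e·A·√(4πDt)) = 47/(0.37 × 8.6 × 6.201) = 2.382 kg/m³.
(x−vt)²/(4Dt) = (3.4)²/(4 × 0.017 × 180) = 0.9444; exp(−0.9444) = 0.3889.
C = 2.382 × 0.3889 = 0.926 kg/m³.

0.926 kg/m³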